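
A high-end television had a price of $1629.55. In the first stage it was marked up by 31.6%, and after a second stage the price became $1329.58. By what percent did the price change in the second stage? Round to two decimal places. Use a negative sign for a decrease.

After the first stage: $1629.55 × 1.316 = $2144.4878.
Second-stage multiplier: $1329.58 ÷ $2144.4878 ≈ 0.619999.
That is a change of -38.00%.

-38.00%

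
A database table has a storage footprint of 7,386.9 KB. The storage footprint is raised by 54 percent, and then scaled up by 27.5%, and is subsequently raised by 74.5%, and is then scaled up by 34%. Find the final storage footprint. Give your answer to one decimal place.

33,915.1 KB

54% increase: 7,386.9 × 1.54 = 11375.826.
Apply the 27.5% increase: 11375.826 × 1.275 = 14504.17815.
After the 74.5% increase: 14504.17815 × 1.745 = 25309.79087175.
Apply the 34% increase: 25309.79087175 × 1.34 = 33915.119768145 ≈ 33,915.1.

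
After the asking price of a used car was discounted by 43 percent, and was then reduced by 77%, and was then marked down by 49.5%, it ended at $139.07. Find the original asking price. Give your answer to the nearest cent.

Undoing the 49.5% decrease: $139.07 ÷ 0.505 ≈ $275.386139.
Undoing the 77% decrease: $275.386139 ÷ 0.23 ≈ $1197.331039.
Undoing the 43% decrease: $1197.331039 ÷ 0.57 ≈ $2,100.58.

$2,100.58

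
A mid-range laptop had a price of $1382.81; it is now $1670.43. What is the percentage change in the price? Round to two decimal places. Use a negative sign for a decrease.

Change: $1670.43 − $1382.81 = $287.62.
Relative to the original: $287.62 ÷ $1382.81 ≈ 20.80%.

20.80%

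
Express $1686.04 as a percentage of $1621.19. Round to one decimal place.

104.0%

$1686.04 ÷ $1621.19 ≈ 104.0%.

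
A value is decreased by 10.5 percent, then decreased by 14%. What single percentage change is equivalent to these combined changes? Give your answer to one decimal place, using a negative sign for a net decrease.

The combined multiplier is 0.895 × 0.86 = 0.7697.
That corresponds to a decrease of 23.0%.

-23.0%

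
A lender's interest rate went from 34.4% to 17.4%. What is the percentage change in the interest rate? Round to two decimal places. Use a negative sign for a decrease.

-49.42%

The change is 17.4 − 34.4 = -17.0 percentage points.
Relative to the original 34.4%, that is -17.0 ÷ 34.4 ≈ -49.42%.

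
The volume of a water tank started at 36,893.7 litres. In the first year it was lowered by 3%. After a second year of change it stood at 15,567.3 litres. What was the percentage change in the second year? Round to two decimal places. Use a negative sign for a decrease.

After the first year: 36,893.7 × 0.97 = 35786.889.
Second-year multiplier: 15,567.3 ÷ 35786.889 ≈ 0.435.
That is a change of -56.50%.

-56.50%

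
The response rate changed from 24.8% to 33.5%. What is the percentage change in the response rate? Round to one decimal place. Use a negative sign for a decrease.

35.1%

The change is 33.5 − 24.8 = 8.7 percentage points.
Relative to the original 24.8%, that is 8.7 ÷ 24.8 ≈ 35.1%.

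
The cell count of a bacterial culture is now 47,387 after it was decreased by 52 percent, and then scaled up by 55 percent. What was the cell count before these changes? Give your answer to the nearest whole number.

63,692

The overall multiplier applied was 0.48 × 1.55 = 0.744.
So the original cell count was 47,387 ÷ 0.744 ≈ 63,692.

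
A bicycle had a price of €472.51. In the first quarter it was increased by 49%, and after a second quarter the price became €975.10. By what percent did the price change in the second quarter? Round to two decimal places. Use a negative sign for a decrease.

38.50%

After the first quarter: €472.51 × 1.49 = €704.0399.
Second-quarter multiplier: €975.10 ÷ €704.0399 ≈ 1.385007.
That is a change of 38.50%.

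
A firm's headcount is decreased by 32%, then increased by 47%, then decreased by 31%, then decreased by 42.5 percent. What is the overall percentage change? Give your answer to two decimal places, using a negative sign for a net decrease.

-60.34%

The combined multiplier is 0.68 × 1.47 × 0.69 × 0.575 = 0.3965913.
That corresponds to a decrease of 60.34%.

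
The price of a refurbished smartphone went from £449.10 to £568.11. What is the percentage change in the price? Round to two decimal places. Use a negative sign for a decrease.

Change: £568.11 − £449.10 = £119.01.
Relative to the original: £119.01 ÷ £449.10 ≈ 26.50%.

26.50%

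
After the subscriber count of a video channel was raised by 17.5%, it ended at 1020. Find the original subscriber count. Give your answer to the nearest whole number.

The overall multiplier applied was 1.175.
So the original subscriber count was 1020 ÷ 1.175 ≈ 868.

868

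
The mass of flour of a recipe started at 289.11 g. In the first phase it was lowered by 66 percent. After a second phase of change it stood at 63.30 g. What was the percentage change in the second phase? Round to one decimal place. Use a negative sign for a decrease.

-35.6%

After the first phase: 289.11 × 0.34 = 98.2974.
Second-phase multiplier: 63.30 ÷ 98.2974 ≈ 0.64396.
That is a change of -35.6%.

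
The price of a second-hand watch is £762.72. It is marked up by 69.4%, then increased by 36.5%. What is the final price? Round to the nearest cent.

£1763.65

Each change multiplies by a factor: 1.694 × 1.365 = 2.31231.
£762.72 × 2.31231 = £1763.6450832 ≈ £1763.65.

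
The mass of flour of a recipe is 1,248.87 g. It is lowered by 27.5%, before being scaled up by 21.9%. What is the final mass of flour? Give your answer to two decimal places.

1,103.72 g

Each change multiplies by a factor: 0.725 × 1.219 = 0.883775.
1,248.87 × 0.883775 = 1103.72008425 ≈ 1,103.72.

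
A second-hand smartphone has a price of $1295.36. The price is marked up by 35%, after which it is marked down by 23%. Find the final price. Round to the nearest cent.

$1346.53

Each change multiplies by a factor: 1.35 × 0.77 = 1.0395.
$1295.36 × 1.0395 = $1346.52672 ≈ $1346.53.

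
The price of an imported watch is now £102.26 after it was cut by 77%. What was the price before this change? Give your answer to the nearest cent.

£444.61

The overall multiplier applied was 0.23.
So the original price was £102.26 ÷ 0.23 ≈ £444.61.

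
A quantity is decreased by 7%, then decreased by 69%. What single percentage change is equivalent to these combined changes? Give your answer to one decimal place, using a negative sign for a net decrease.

-71.2%

The combined multiplier is 0.93 × 0.31 = 0.2883.
That corresponds to a decrease of 71.2%.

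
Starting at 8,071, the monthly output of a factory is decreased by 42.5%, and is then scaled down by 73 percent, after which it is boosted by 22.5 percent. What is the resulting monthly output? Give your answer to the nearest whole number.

1,535

Each change multiplies by a factor: 0.575 × 0.27 × 1.225 = 0.19018125.
8,071 × 0.19018125 = 1534.95286875 ≈ 1,535.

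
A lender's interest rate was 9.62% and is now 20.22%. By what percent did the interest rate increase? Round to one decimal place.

110.2%

The change is 20.22 − 9.62 = 10.60 percentage points.
Relative to the original 9.62%, that is 10.60 ÷ 9.62 ≈ 110.2%.
So the interest rate rose by 110.2%.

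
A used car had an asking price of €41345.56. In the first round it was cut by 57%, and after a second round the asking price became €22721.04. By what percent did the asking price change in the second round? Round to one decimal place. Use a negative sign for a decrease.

After the first round: €41345.56 × 0.43 = €17778.5908.
Second-round multiplier: €22721.04 ÷ €17778.5908 ≈ 1.278.
That is a change of 27.8%.

27.8%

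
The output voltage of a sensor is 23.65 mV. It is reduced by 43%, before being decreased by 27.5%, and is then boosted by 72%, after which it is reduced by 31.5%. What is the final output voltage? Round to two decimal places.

Each change multiplies by a factor: 0.57 × 0.725 × 1.72 × 0.685 = 0.48689115.
23.65 × 0.48689115 = 11.5149756975 ≈ 11.51.

11.51 mV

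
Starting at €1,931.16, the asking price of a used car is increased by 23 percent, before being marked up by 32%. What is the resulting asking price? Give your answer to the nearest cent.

€3,135.43

After the 23% increase: €1,931.16 × 1.23 = €2375.3268.
32% increase: €2375.3268 × 1.32 = €3135.431376 ≈ €3,135.43.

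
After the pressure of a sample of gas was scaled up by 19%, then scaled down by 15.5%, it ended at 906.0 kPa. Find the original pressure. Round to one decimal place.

The overall multiplier applied was 1.19 × 0.845 = 1.00555.
So the original pressure was 906.0 ÷ 1.00555 ≈ 901.0 kPa.

901.0 kPa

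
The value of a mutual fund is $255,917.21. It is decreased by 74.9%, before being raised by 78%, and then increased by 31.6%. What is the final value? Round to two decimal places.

$150,469.72

Each change multiplies by a factor: 0.251 × 1.78 × 1.316 = 0.58796248.
$255,917.21 × 0.58796248 = $150469.7174662808 ≈ $150,469.72.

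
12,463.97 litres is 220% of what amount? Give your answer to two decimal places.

5,665.44 litres

12,463.97 litres ÷ 2.2 ≈ 5,665.44 litres.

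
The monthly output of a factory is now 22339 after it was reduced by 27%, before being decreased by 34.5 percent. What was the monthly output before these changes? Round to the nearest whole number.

Undoing the 34.5% decrease: 22339 ÷ 0.655 ≈ 34105.343511.
Undoing the 27% decrease: 34105.343511 ÷ 0.73 ≈ 46720.

46720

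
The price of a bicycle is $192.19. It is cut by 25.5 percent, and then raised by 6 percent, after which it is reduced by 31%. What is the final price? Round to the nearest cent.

Apply the 25.5% decrease: $192.19 × 0.745 = $143.18155.
After the 6% increase: $143.18155 × 1.06 = $151.772443.
31% decrease: $151.772443 × 0.69 = $104.72298567 ≈ $104.72.

$104.72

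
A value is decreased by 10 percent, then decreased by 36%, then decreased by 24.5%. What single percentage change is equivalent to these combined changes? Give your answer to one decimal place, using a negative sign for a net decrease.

A 10% decrease multiplies by 0.9.
Then a 36% decrease: 0.9 × 0.64 = 0.576.
Then a 24.5% decrease: 0.576 × 0.755 = 0.43488.
Overall factor 0.43488, i.e. -56.5%.

-56.5%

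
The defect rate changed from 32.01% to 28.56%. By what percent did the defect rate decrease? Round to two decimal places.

10.78%

The change is 28.56 − 32.01 = -3.45 percentage points.
Relative to the original 32.01%, that is -3.45 ÷ 32.01 ≈ -10.78%.
So the defect rate fell by 10.78%.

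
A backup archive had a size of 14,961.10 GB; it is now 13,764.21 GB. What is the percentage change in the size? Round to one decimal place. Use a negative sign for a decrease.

-8.0%

Change: 13,764.21 − 14,961.10 = -1,196.89.
Relative to the original: -1,196.89 ÷ 14,961.10 ≈ -8.0%.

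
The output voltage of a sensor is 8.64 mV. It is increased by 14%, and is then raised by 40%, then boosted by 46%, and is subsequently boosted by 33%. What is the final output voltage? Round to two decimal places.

26.78 mV

Apply the 14% increase: 8.64 × 1.14 = 9.8496.
After the 40% increase: 9.8496 × 1.4 = 13.78944.
After the 46% increase: 13.78944 × 1.46 = 20.1325824.
33% increase: 20.1325824 × 1.33 = 26.776334592 ≈ 26.78.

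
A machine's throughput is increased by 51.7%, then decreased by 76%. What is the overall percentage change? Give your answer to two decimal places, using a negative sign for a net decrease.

-63.59%

A 51.7% increase multiplies by 1.517.
Then a 76% decrease: 1.517 × 0.24 = 0.36408.
Overall factor 0.36408, i.e. -63.59%.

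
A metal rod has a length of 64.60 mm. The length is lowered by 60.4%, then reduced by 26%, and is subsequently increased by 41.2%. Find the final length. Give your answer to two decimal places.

Apply the 60.4% decrease: 64.60 × 0.396 = 25.5816.
Apply the 26% decrease: 25.5816 × 0.74 = 18.930384.
Apply the 41.2% increase: 18.930384 × 1.412 = 26.729702208 ≈ 26.73.

26.73 mm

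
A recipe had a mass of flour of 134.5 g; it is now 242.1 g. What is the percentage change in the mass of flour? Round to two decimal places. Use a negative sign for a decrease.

Change: 242.1 − 134.5 = 107.6.
Relative to the original: 107.6 ÷ 134.5 = 80.00%.

80.00%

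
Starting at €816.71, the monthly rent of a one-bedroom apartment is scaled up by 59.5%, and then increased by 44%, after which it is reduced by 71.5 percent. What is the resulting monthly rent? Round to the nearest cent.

After the 59.5% increase: €816.71 × 1.595 = €1302.65245.
After the 44% increase: €1302.65245 × 1.44 = €1875.819528.
Apply the 71.5% decrease: €1875.819528 × 0.285 = €534.60856548 ≈ €534.61.

€534.61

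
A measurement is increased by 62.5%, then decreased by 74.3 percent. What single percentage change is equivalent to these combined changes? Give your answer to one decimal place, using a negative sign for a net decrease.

The combined multiplier is 1.625 × 0.257 = 0.417625.
That corresponds to a decrease of 58.2%.

-58.2%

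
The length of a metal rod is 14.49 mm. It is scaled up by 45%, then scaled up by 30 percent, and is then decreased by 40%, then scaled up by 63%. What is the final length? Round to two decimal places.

26.71 mm

Each change multiplies by a factor: 1.45 × 1.3 × 0.6 × 1.63 = 1.84353.
14.49 × 1.84353 = 26.7127497 ≈ 26.71.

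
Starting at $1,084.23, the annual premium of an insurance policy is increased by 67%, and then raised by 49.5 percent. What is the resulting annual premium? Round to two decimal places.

$2,706.94

Each change multiplies by a factor: 1.67 × 1.495 = 2.49665.
$1,084.23 × 2.49665 = $2706.9428295 ≈ $2,706.94.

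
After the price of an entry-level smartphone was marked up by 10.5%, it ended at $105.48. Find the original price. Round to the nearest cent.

The overall multiplier applied was 1.105.
So the original price was $105.48 ÷ 1.105 ≈ $95.46.

$95.46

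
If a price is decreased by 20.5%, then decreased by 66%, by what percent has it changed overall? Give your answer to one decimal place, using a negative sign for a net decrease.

A 20.5% decrease multiplies by 0.795.
Then a 66% decrease: 0.795 × 0.34 = 0.2703.
Overall factor 0.2703, i.e. -73.0%.

-73.0%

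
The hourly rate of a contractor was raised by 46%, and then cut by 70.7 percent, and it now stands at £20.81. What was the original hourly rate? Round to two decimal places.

Undoing the 70.7% decrease: £20.81 ÷ 0.293 ≈ £71.023891.
Undoing the 46% increase: £71.023891 ÷ 1.46 ≈ £48.65.

£48.65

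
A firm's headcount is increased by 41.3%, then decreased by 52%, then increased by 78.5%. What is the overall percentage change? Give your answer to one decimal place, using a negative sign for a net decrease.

21.1%

A 41.3% increase multiplies by 1.413.
Then a 52% decrease: 1.413 × 0.48 = 0.67824.
Then a 78.5% increase: 0.67824 × 1.785 = 1.2106584.
Overall factor 1.2106584, i.e. 21.1%.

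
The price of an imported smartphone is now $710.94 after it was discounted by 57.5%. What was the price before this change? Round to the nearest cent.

The overall multiplier applied was 0.425.
So the original price was $710.94 ÷ 0.425 = $1,672.80.

$1,672.80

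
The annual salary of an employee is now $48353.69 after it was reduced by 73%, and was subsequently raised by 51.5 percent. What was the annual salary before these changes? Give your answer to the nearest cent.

Undoing the 51.5% increase: $48353.69 ÷ 1.515 ≈ $31916.627063.
Undoing the 73% decrease: $31916.627063 ÷ 0.27 ≈ $118209.73.

$118209.73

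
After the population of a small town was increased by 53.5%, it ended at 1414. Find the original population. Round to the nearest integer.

The overall multiplier applied was 1.535.
So the original population was 1414 ÷ 1.535 ≈ 921.

921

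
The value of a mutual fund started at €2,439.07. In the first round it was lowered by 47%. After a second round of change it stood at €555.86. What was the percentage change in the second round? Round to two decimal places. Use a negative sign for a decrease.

After the first round: €2,439.07 × 0.53 = €1292.7071.
Second-round multiplier: €555.86 ÷ €1292.7071 ≈ 0.429997.
That is a change of -57.00%.

-57.00%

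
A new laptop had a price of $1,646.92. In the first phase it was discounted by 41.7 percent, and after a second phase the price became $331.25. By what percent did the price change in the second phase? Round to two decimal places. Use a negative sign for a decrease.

-65.50%

After the first phase: $1,646.92 × 0.583 = $960.15436.
Second-phase multiplier: $331.25 ÷ $960.15436 ≈ 0.344997.
That is a change of -65.50%.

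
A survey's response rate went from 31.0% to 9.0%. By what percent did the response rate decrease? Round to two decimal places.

70.97%

The change is 9.0 − 31.0 = -22.0 percentage points.
Relative to the original 31.0%, that is -22.0 ÷ 31.0 ≈ -70.97%.
So the response rate fell by 70.97%.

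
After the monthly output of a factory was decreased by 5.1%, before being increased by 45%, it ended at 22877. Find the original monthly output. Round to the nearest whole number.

16625

The overall multiplier applied was 0.949 × 1.45 = 1.37605.
So the original monthly output was 22877 ÷ 1.37605 ≈ 16625.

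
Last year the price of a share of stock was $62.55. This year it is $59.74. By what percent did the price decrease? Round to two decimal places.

Change: $59.74 − $62.55 = -$2.81.
Relative to the original: -$2.81 ÷ $62.55 ≈ -4.49%.
So the price decreased by 4.49%.

4.49%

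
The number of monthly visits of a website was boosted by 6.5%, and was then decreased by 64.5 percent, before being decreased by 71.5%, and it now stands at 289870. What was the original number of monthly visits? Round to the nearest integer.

2690174

The overall multiplier applied was 1.065 × 0.355 × 0.285 = 0.107751375.
So the original number of monthly visits was 289870 ÷ 0.107751375 ≈ 2690174.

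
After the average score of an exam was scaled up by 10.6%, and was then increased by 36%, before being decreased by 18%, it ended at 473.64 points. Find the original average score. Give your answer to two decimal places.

The overall multiplier applied was 1.106 × 1.36 × 0.82 = 1.2334112.
So the original average score was 473.64 ÷ 1.2334112 ≈ 384.01 points.

384.01 points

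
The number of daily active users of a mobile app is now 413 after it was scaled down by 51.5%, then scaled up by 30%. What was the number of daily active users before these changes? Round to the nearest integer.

The overall multiplier applied was 0.485 × 1.3 = 0.6305.
So the original number of daily active users was 413 ÷ 0.6305 ≈ 655.

655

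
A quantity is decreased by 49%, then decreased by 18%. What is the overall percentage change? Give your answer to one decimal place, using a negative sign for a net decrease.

-58.2%

The combined multiplier is 0.51 × 0.82 = 0.4182.
That corresponds to a decrease of 58.2%.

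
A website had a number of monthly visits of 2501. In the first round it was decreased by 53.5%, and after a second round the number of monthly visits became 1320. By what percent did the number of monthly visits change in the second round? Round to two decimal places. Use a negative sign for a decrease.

After the first round: 2501 × 0.465 = 1162.965.
Second-round multiplier: 1320 ÷ 1162.965 ≈ 1.13503.
That is a change of 13.50%.

13.50%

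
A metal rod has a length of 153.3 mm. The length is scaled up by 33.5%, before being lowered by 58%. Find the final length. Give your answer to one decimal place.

33.5% increase: 153.3 × 1.335 = 204.6555.
Apply the 58% decrease: 204.6555 × 0.42 = 85.95531 ≈ 86.0.

86.0 mm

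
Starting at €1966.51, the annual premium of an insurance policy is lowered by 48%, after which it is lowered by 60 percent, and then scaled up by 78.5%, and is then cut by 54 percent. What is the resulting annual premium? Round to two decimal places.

Each change multiplies by a factor: 0.52 × 0.4 × 1.785 × 0.46 = 0.1707888.
€1966.51 × 0.1707888 = €335.857883088 ≈ €335.86.

€335.86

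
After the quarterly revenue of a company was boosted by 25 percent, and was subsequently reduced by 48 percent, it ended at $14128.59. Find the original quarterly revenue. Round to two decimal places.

$21736.29

The overall multiplier applied was 1.25 × 0.52 = 0.65.
So the original quarterly revenue was $14128.59 ÷ 0.65 ≈ $21736.29.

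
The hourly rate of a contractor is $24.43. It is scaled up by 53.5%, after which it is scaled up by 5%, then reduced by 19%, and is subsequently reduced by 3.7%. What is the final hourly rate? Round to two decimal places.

Each change multiplies by a factor: 1.535 × 1.05 × 0.81 × 0.963 = 1.2572133525.
$24.43 × 1.2572133525 = $30.713722201575 ≈ $30.71.

$30.71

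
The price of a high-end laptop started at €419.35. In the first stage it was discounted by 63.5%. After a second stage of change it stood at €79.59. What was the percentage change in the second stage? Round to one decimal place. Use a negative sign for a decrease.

After the first stage: €419.35 × 0.365 = €153.06275.
Second-stage multiplier: €79.59 ÷ €153.06275 ≈ 0.51998.
That is a change of -48.0%.

-48.0%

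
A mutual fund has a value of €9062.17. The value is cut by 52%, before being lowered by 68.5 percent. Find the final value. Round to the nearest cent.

€1370.20

Each change multiplies by a factor: 0.48 × 0.315 = 0.1512.
€9062.17 × 0.1512 = €1370.200104 ≈ €1370.20.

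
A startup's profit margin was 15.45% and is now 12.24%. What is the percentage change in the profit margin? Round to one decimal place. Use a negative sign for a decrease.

The change is 12.24 − 15.45 = -3.21 percentage points.
Relative to the original 15.45%, that is -3.21 ÷ 15.45 ≈ -20.8%.

-20.8%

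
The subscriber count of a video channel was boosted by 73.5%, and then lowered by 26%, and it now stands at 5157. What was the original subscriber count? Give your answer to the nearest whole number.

Undoing the 26% decrease: 5157 ÷ 0.74 ≈ 6968.918919.
Undoing the 73.5% increase: 6968.918919 ÷ 1.735 ≈ 4017.

4017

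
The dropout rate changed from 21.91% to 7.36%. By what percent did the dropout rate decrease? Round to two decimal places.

The change is 7.36 − 21.91 = -14.55 percentage points.
Relative to the original 21.91%, that is -14.55 ÷ 21.91 ≈ -66.41%.
So the dropout rate fell by 66.41%.

66.41%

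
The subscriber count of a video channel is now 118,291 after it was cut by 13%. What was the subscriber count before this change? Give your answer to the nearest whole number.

135,967

The overall multiplier applied was 0.87.
So the original subscriber count was 118,291 ÷ 0.87 ≈ 135,967.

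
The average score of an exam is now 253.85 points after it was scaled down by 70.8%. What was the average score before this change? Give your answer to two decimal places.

The overall multiplier applied was 0.292.
So the original average score was 253.85 ÷ 0.292 ≈ 869.35 points.

869.35 points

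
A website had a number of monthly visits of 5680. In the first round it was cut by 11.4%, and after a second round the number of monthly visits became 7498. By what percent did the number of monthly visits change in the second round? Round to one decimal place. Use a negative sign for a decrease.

49.0%

After the first round: 5680 × 0.886 = 5032.48.
Second-round multiplier: 7498 ÷ 5032.48 ≈ 1.48992.
That is a change of 49.0%.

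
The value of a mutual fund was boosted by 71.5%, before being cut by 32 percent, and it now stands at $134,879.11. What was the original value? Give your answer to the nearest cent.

The overall multiplier applied was 1.715 × 0.68 = 1.1662.
So the original value was $134,879.11 ÷ 1.1662 ≈ $115,656.93.

$115,656.93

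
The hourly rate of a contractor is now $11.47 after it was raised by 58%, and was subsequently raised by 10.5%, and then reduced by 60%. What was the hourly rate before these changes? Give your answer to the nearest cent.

$16.42

The overall multiplier applied was 1.58 × 1.105 × 0.4 = 0.69836.
So the original hourly rate was $11.47 ÷ 0.69836 ≈ $16.42.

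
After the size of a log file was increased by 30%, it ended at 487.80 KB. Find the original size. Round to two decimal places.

The overall multiplier applied was 1.3.
So the original size was 487.80 ÷ 1.3 ≈ 375.23 KB.

375.23 KB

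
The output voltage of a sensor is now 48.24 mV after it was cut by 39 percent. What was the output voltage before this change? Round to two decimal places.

The overall multiplier applied was 0.61.
So the original output voltage was 48.24 ÷ 0.61 ≈ 79.08 mV.

79.08 mV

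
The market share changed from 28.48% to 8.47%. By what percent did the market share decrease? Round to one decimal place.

70.3%

The change is 8.47 − 28.48 = -20.01 percentage points.
Relative to the original 28.48%, that is -20.01 ÷ 28.48 ≈ -70.3%.
So the market share fell by 70.3%.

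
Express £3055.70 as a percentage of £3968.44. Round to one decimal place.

£3055.70 ÷ £3968.44 ≈ 77.0%.

77.0%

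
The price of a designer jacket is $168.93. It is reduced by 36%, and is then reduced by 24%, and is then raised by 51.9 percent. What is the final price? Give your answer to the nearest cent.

$124.81

After the 36% decrease: $168.93 × 0.64 = $108.1152.
24% decrease: $108.1152 × 0.76 = $82.167552.
After the 51.9% increase: $82.167552 × 1.519 = $124.812511488 ≈ $124.81.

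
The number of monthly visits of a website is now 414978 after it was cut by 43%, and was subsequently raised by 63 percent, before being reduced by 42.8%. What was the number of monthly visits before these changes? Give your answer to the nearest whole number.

The overall multiplier applied was 0.57 × 1.63 × 0.572 = 0.5314452.
So the original number of monthly visits was 414978 ÷ 0.5314452 ≈ 780848.

780848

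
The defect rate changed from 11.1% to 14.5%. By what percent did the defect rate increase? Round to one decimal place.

The change is 14.5 − 11.1 = 3.4 percentage points.
Relative to the original 11.1%, that is 3.4 ÷ 11.1 ≈ 30.6%.
So the defect rate rose by 30.6%.

30.6%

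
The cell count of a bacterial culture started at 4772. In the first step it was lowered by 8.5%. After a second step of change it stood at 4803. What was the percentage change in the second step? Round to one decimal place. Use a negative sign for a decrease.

10.0%

After the first step: 4772 × 0.915 = 4366.38.
Second-step multiplier: 4803 ÷ 4366.38 ≈ 1.1.
That is a change of 10.0%.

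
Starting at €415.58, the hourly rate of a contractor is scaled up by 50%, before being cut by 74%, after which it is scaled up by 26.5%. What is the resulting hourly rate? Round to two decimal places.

€205.03

Each change multiplies by a factor: 1.5 × 0.26 × 1.265 = 0.49335.
€415.58 × 0.49335 = €205.026393 ≈ €205.03.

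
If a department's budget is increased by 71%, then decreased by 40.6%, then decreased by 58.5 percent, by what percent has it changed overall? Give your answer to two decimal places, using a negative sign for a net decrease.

A 71% increase multiplies by 1.71.
Then a 40.6% decrease: 1.71 × 0.594 = 1.01574.
Then a 58.5% decrease: 1.01574 × 0.415 = 0.4215321.
Overall factor 0.4215321, i.e. -57.85%.

-57.85%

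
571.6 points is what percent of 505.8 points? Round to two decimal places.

113.01%

571.6 points ÷ 505.8 points ≈ 113.01%.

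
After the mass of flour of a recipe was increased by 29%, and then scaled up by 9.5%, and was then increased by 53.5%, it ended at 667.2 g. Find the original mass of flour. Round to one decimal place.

Undoing the 53.5% increase: 667.2 ÷ 1.535 ≈ 434.65798.
Undoing the 9.5% increase: 434.65798 ÷ 1.095 ≈ 396.947927.
Undoing the 29% increase: 396.947927 ÷ 1.29 ≈ 307.7 g.

307.7 g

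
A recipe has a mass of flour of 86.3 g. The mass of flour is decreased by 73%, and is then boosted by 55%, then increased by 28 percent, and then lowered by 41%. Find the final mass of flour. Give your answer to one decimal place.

Apply the 73% decrease: 86.3 × 0.27 = 23.301.
55% increase: 23.301 × 1.55 = 36.11655.
Apply the 28% increase: 36.11655 × 1.28 = 46.229184.
After the 41% decrease: 46.229184 × 0.59 = 27.27521856 ≈ 27.3.

27.3 g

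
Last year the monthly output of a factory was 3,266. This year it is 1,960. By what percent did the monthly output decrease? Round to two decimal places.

Change: 1,960 − 3,266 = -1,306.
Relative to the original: -1,306 ÷ 3,266 ≈ -39.99%.
So the monthly output decreased by 39.99%.

39.99%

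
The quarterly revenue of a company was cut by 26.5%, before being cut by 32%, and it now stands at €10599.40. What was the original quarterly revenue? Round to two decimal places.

The overall multiplier applied was 0.735 × 0.68 = 0.4998.
So the original quarterly revenue was €10599.40 ÷ 0.4998 ≈ €21207.28.

€21207.28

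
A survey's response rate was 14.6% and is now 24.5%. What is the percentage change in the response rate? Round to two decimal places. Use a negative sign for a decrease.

The change is 24.5 − 14.6 = 9.9 percentage points.
Relative to the original 14.6%, that is 9.9 ÷ 14.6 ≈ 67.81%.

67.81%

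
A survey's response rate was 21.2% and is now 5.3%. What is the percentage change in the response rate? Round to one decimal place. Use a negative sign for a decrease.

-75.0%

The change is 5.3 − 21.2 = -15.9 percentage points.
Relative to the original 21.2%, that is -15.9 ÷ 21.2 = -75.0%.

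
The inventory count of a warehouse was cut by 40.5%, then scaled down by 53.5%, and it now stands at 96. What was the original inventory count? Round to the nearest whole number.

347

The overall multiplier applied was 0.595 × 0.465 = 0.276675.
So the original inventory count was 96 ÷ 0.276675 ≈ 347.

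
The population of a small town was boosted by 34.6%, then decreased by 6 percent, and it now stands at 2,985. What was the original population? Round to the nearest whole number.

2,359

Undoing the 6% decrease: 2,985 ÷ 0.94 ≈ 3175.531915.
Undoing the 34.6% increase: 3175.531915 ÷ 1.346 ≈ 2,359.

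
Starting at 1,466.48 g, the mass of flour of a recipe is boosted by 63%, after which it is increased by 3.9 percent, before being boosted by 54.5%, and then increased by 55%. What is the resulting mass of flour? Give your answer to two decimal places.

Each change multiplies by a factor: 1.63 × 1.039 × 1.545 × 1.55 = 4.0556767575.
1,466.48 × 4.0556767575 = 5947.5688513386 ≈ 5,947.57.

5,947.57 g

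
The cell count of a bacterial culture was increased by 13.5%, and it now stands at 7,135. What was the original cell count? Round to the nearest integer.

The overall multiplier applied was 1.135.
So the original cell count was 7,135 ÷ 1.135 ≈ 6,286.

6,286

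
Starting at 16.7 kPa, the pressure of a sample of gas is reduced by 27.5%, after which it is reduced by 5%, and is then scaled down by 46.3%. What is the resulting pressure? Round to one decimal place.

6.2 kPa

Apply the 27.5% decrease: 16.7 × 0.725 = 12.1075.
Apply the 5% decrease: 12.1075 × 0.95 = 11.502125.
After the 46.3% decrease: 11.502125 × 0.537 = 6.176641125 ≈ 6.2.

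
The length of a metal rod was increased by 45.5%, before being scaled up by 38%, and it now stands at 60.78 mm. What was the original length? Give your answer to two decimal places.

Undoing the 38% increase: 60.78 ÷ 1.38 ≈ 44.043478.
Undoing the 45.5% increase: 44.043478 ÷ 1.455 ≈ 30.27 mm.

30.27 mm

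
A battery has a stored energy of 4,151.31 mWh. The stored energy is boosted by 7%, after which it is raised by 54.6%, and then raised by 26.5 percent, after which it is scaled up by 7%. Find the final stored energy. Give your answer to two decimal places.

9,295.07 mWh

Each change multiplies by a factor: 1.07 × 1.546 × 1.265 × 1.07 = 2.239069481.
4,151.31 × 2.239069481 = 9295.07152717011 ≈ 9,295.07.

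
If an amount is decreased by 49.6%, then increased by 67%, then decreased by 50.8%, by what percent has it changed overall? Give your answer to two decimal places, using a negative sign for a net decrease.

-58.59%

The combined multiplier is 0.504 × 1.67 × 0.492 = 0.41410656.
That corresponds to a decrease of 58.59%.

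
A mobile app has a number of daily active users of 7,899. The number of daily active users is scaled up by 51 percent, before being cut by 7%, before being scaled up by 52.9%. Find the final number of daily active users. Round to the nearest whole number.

16,961

51% increase: 7,899 × 1.51 = 11927.49.
After the 7% decrease: 11927.49 × 0.93 = 11092.5657.
Apply the 52.9% increase: 11092.5657 × 1.529 = 16960.5329553 ≈ 16,961.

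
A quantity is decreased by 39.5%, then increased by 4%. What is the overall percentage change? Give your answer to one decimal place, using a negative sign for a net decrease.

The combined multiplier is 0.605 × 1.04 = 0.6292.
That corresponds to a decrease of 37.1%.

-37.1%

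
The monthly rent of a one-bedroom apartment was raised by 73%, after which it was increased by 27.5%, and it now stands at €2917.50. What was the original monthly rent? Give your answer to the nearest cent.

€1322.68

The overall multiplier applied was 1.73 × 1.275 = 2.20575.
So the original monthly rent was €2917.50 ÷ 2.20575 ≈ €1322.68.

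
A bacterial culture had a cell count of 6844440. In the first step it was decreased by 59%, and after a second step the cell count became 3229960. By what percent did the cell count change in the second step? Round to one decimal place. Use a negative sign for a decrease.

15.1%

After the first step: 6844440 × 0.41 = 2806220.4.
Second-step multiplier: 3229960 ÷ 2806220.4 ≈ 1.151.
That is a change of 15.1%.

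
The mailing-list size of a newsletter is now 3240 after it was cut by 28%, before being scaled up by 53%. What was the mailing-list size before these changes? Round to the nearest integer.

2941

The overall multiplier applied was 0.72 × 1.53 = 1.1016.
So the original mailing-list size was 3240 ÷ 1.1016 ≈ 2941.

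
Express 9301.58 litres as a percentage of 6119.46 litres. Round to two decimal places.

152.00%

9301.58 litres ÷ 6119.46 litres ≈ 152.00%.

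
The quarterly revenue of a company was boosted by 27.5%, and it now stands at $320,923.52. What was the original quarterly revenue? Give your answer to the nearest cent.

$251,704.72

The overall multiplier applied was 1.275.
So the original quarterly revenue was $320,923.52 ÷ 1.275 ≈ $251,704.72.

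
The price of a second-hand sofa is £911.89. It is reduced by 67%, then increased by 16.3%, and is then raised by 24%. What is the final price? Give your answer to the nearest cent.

Each change multiplies by a factor: 0.33 × 1.163 × 1.24 = 0.4758996.
£911.89 × 0.4758996 = £433.968086244 ≈ £433.97.

£433.97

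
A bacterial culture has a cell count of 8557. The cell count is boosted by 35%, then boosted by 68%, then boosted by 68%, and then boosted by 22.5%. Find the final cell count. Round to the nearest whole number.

39940

Each change multiplies by a factor: 1.35 × 1.68 × 1.68 × 1.225 = 4.667544.
8557 × 4.667544 = 39940.174008 ≈ 39940.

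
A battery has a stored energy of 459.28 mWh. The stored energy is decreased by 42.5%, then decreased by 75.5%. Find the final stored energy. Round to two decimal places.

Apply the 42.5% decrease: 459.28 × 0.575 = 264.086.
75.5% decrease: 264.086 × 0.245 = 64.70107 ≈ 64.70.

64.70 mWh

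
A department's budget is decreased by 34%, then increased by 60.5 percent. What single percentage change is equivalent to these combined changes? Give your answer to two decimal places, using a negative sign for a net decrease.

A 34% decrease multiplies by 0.66.
Then a 60.5% increase: 0.66 × 1.605 = 1.0593.
Overall factor 1.0593, i.e. 5.93%.

5.93%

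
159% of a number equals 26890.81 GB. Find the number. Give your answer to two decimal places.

26890.81 GB ÷ 1.59 ≈ 16912.46 GB.

16912.46 GB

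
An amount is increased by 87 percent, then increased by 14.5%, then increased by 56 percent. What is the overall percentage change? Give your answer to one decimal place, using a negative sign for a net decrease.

The combined multiplier is 1.87 × 1.145 × 1.56 = 3.340194.
That corresponds to an increase of 234.0%.

234.0%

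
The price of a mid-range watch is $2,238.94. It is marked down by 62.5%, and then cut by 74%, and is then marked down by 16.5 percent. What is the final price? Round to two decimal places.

After the 62.5% decrease: $2,238.94 × 0.375 = $839.6025.
Apply the 74% decrease: $839.6025 × 0.26 = $218.29665.
16.5% decrease: $218.29665 × 0.835 = $182.27770275 ≈ $182.28.

$182.28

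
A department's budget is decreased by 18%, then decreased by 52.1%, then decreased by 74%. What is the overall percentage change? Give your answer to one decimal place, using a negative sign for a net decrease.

-89.8%

The combined multiplier is 0.82 × 0.479 × 0.26 = 0.1021228.
That corresponds to a decrease of 89.8%.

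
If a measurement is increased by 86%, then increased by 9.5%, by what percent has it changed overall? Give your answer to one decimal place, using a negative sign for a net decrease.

An 86% increase multiplies by 1.86.
Then a 9.5% increase: 1.86 × 1.095 = 2.0367.
Overall factor 2.0367, i.e. 103.7%.

103.7%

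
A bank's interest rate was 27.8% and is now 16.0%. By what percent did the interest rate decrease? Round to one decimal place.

The change is 16.0 − 27.8 = -11.8 percentage points.
Relative to the original 27.8%, that is -11.8 ÷ 27.8 ≈ -42.4%.
So the interest rate fell by 42.4%.

42.4%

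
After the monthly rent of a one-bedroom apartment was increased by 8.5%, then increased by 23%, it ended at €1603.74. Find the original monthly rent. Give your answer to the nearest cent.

The overall multiplier applied was 1.085 × 1.23 = 1.33455.
So the original monthly rent was €1603.74 ÷ 1.33455 ≈ €1201.71.

€1201.71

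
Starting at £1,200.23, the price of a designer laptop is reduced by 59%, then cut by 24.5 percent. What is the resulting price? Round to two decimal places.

£371.53

59% decrease: £1,200.23 × 0.41 = £492.0943.
24.5% decrease: £492.0943 × 0.755 = £371.5311965 ≈ £371.53.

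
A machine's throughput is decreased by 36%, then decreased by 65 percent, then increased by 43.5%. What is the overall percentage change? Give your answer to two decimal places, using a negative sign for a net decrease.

-67.86%

The combined multiplier is 0.64 × 0.35 × 1.435 = 0.32144.
That corresponds to a decrease of 67.86%.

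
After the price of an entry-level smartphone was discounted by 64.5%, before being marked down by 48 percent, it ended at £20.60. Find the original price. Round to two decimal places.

The overall multiplier applied was 0.355 × 0.52 = 0.1846.
So the original price was £20.60 ÷ 0.1846 ≈ £111.59.

£111.59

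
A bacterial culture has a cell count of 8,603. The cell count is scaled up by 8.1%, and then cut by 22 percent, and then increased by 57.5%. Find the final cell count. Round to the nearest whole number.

Each change multiplies by a factor: 1.081 × 0.78 × 1.575 = 1.3280085.
8,603 × 1.3280085 = 11424.8571255 ≈ 11,425.

11,425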